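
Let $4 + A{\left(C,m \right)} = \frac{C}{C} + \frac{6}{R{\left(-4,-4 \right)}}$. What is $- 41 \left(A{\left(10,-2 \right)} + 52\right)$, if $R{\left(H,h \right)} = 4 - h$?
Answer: $- \frac{8159}{4} \approx -2039.8$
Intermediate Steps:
$A{\left(C,m \right)} = - \frac{9}{4}$ ($A{\left(C,m \right)} = -4 + \left(\frac{C}{C} + \frac{6}{4 - -4}\right) = -4 + \left(1 + \frac{6}{4 + 4}\right) = -4 + \left(1 + \frac{6}{8}\right) = -4 + \left(1 + 6 \cdot \frac{1}{8}\right) = -4 + \left(1 + \frac{3}{4}\right) = -4 + \frac{7}{4} = - \frac{9}{4}$)
$- 41 \left(A{\left(10,-2 \right)} + 52\right) = - 41 \left(- \frac{9}{4} + 52\right) = \left(-41\right) \frac{199}{4} = - \frac{8159}{4}$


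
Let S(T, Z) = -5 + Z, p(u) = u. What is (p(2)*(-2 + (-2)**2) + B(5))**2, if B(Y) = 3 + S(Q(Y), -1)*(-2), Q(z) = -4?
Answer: 361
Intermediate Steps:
B(Y) = 15 (B(Y) = 3 + (-5 - 1)*(-2) = 3 - 6*(-2) = 3 + 12 = 15)
(p(2)*(-2 + (-2)**2) + B(5))**2 = (2*(-2 + (-2)**2) + 15)**2 = (2*(-2 + 4) + 15)**2 = (2*2 + 15)**2 = (4 + 15)**2 = 19**2 = 361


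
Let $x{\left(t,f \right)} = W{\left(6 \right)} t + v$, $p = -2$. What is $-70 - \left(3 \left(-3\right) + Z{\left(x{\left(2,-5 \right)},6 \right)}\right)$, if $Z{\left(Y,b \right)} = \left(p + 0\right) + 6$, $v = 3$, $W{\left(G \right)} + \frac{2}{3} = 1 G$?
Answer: $-65$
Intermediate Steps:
$W{\left(G \right)} = - \frac{2}{3} + G$ ($W{\left(G \right)} = - \frac{2}{3} + 1 G = - \frac{2}{3} + G$)
$x{\left(t,f \right)} = 3 + \frac{16 t}{3}$ ($x{\left(t,f \right)} = \left(- \frac{2}{3} + 6\right) t + 3 = \frac{16 t}{3} + 3 = 3 + \frac{16 t}{3}$)
$Z{\left(Y,b \right)} = 4$ ($Z{\left(Y,b \right)} = \left(-2 + 0\right) + 6 = -2 + 6 = 4$)
$-70 - \left(3 \left(-3\right) + Z{\left(x{\left(2,-5 \right)},6 \right)}\right) = -70 - \left(3 \left(-3\right) + 4\right) = -70 - \left(-9 + 4\right) = -70 - -5 = -70 + 5 = -65$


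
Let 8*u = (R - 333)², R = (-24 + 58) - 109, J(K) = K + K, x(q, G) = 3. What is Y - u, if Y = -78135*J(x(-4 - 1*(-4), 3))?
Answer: -489618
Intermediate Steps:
J(K) = 2*K
R = -75 (R = 34 - 109 = -75)
Y = -468810 (Y = -156270*3 = -78135*6 = -468810)
u = 20808 (u = (-75 - 333)²/8 = (⅛)*(-408)² = (⅛)*166464 = 20808)
Y - u = -468810 - 1*20808 = -468810 - 20808 = -489618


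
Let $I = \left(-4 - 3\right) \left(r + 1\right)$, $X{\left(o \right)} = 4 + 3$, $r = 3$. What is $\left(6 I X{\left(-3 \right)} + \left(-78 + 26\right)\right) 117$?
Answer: $-143676$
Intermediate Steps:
$X{\left(o \right)} = 7$
$I = -28$ ($I = \left(-4 - 3\right) \left(3 + 1\right) = \left(-7\right) 4 = -28$)
$\left(6 I X{\left(-3 \right)} + \left(-78 + 26\right)\right) 117 = \left(6 \left(-28\right) 7 + \left(-78 + 26\right)\right) 117 = \left(\left(-168\right) 7 - 52\right) 117 = \left(-1176 - 52\right) 117 = \left(-1228\right) 117 = -143676$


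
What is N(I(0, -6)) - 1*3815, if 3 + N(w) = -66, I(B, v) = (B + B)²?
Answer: -3884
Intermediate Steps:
I(B, v) = 4*B² (I(B, v) = (2*B)² = 4*B²)
N(w) = -69 (N(w) = -3 - 66 = -69)
N(I(0, -6)) - 1*3815 = -69 - 1*3815 = -69 - 3815 = -3884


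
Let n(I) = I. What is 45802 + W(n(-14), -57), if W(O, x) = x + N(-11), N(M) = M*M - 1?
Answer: 45865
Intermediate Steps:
N(M) = -1 + M² (N(M) = M² - 1 = -1 + M²)
W(O, x) = 120 + x (W(O, x) = x + (-1 + (-11)²) = x + (-1 + 121) = x + 120 = 120 + x)
45802 + W(n(-14), -57) = 45802 + (120 - 57) = 45802 + 63 = 45865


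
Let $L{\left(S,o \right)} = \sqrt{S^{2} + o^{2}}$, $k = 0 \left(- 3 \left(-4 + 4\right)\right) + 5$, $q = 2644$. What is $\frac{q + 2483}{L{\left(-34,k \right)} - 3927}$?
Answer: $- \frac{20133729}{15420148} - \frac{5127 \sqrt{1181}}{15420148} \approx -1.3171$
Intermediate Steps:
$k = 5$ ($k = 0 \left(\left(-3\right) 0\right) + 5 = 0 \cdot 0 + 5 = 0 + 5 = 5$)
$\frac{q + 2483}{L{\left(-34,k \right)} - 3927} = \frac{2644 + 2483}{\sqrt{\left(-34\right)^{2} + 5^{2}} - 3927} = \frac{5127}{\sqrt{1156 + 25} - 3927} = \frac{5127}{\sqrt{1181} - 3927} = \frac{5127}{-3927 + \sqrt{1181}}$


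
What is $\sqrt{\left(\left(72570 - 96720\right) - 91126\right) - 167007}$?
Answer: $i \sqrt{282283} \approx 531.3 i$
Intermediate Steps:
$\sqrt{\left(\left(72570 - 96720\right) - 91126\right) - 167007} = \sqrt{\left(-24150 - 91126\right) - 167007} = \sqrt{-115276 - 167007} = \sqrt{-282283} = i \sqrt{282283}$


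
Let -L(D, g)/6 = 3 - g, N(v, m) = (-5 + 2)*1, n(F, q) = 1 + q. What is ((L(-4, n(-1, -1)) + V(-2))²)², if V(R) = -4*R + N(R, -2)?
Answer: 28561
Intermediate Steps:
N(v, m) = -3 (N(v, m) = -3*1 = -3)
L(D, g) = -18 + 6*g (L(D, g) = -6*(3 - g) = -18 + 6*g)
V(R) = -3 - 4*R (V(R) = -4*R - 3 = -3 - 4*R)
((L(-4, n(-1, -1)) + V(-2))²)² = (((-18 + 6*(1 - 1)) + (-3 - 4*(-2)))²)² = (((-18 + 6*0) + (-3 + 8))²)² = (((-18 + 0) + 5)²)² = ((-18 + 5)²)² = ((-13)²)² = 169² = 28561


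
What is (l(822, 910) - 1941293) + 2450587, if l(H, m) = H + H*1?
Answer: 510938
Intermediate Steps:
l(H, m) = 2*H (l(H, m) = H + H = 2*H)
(l(822, 910) - 1941293) + 2450587 = (2*822 - 1941293) + 2450587 = (1644 - 1941293) + 2450587 = -1939649 + 2450587 = 510938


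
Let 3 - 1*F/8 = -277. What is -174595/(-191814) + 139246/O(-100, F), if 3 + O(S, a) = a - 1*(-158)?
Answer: 27127487269/459394530 ≈ 59.051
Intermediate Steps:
F = 2240 (F = 24 - 8*(-277) = 24 + 2216 = 2240)
O(S, a) = 155 + a (O(S, a) = -3 + (a - 1*(-158)) = -3 + (a + 158) = -3 + (158 + a) = 155 + a)
-174595/(-191814) + 139246/O(-100, F) = -174595/(-191814) + 139246/(155 + 2240) = -174595*(-1/191814) + 139246/2395 = 174595/191814 + 139246*(1/2395) = 174595/191814 + 139246/2395 = 27127487269/459394530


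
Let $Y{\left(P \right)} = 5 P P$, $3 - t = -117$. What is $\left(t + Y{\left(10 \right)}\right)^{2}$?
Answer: $384400$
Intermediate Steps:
$t = 120$ ($t = 3 - -117 = 3 + 117 = 120$)
$Y{\left(P \right)} = 5 P^{2}$
$\left(t + Y{\left(10 \right)}\right)^{2} = \left(120 + 5 \cdot 10^{2}\right)^{2} = \left(120 + 5 \cdot 100\right)^{2} = \left(120 + 500\right)^{2} = 620^{2} = 384400$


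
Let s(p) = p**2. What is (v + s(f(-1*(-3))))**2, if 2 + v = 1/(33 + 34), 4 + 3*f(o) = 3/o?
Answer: 4356/4489 ≈ 0.97037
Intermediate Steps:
f(o) = -4/3 + 1/o (f(o) = -4/3 + (3/o)/3 = -4/3 + 1/o)
v = -133/67 (v = -2 + 1/(33 + 34) = -2 + 1/67 = -133/67 ≈ -1.9851)
(v + s(f(-1*(-3))))**2 = (-133/67 + (-4/3 + 1/(-1*(-3)))**2)**2 = (-133/67 + (-4/3 + 1/3)**2)**2 = (-133/67 + (-1)**2)**2 = (-133/67 + 1)**2 = (-66/67)**2 = 4356/4489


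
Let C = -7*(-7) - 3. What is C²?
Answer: 2116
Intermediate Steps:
C = 46 (C = 49 - 3 = 46)
C² = 46² = 2116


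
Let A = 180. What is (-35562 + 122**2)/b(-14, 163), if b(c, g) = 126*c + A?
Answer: 10339/792 ≈ 13.054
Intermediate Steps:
b(c, g) = 180 + 126*c (b(c, g) = 126*c + 180 = 180 + 126*c)
(-35562 + 122**2)/b(-14, 163) = (-35562 + 122**2)/(180 + 126*(-14)) = (-35562 + 14884)/(180 - 1764) = -20678/(-1584) = -20678*(-1/1584) = 10339/792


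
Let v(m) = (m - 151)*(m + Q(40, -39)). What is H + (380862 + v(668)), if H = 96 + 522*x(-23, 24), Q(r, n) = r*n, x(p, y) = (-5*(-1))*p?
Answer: -140236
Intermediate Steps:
x(p, y) = 5*p
Q(r, n) = n*r
v(m) = (-1560 + m)*(-151 + m) (v(m) = (m - 151)*(m - 39*40) = (-151 + m)*(m - 1560) = (-151 + m)*(-1560 + m) = (-1560 + m)*(-151 + m))
H = -59934 (H = 96 + 522*(5*(-23)) = 96 + 522*(-115) = 96 - 60030 = -59934)
H + (380862 + v(668)) = -59934 + (380862 + (235560 + 668**2 - 1711*668)) = -59934 + (380862 + (235560 + 446224 - 1142948)) = -59934 + (380862 - 461164) = -59934 - 80302 = -140236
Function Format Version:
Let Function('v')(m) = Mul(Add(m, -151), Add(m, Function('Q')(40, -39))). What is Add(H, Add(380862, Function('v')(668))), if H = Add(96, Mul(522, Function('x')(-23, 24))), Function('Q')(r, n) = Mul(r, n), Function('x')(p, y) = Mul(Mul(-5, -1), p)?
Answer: -140236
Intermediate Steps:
Function('x')(p, y) = Mul(5, p)
Function('Q')(r, n) = Mul(n, r)
Function('v')(m) = Mul(Add(-1560, m), Add(-151, m)) (Function('v')(m) = Mul(Add(m, -151), Add(m, Mul(-39, 40))) = Mul(Add(-151, m), Add(m, -1560)) = Mul(Add(-151, m), Add(-1560, m)) = Mul(Add(-1560, m), Add(-151, m)))
H = -59934 (H = Add(96, Mul(522, Mul(5, -23))) = Add(96, Mul(522, -115)) = Add(96, -60030) = -59934)
Add(H, Add(380862, Function('v')(668))) = Add(-59934, Add(380862, Add(235560, Pow(668, 2), Mul(-1711, 668)))) = Add(-59934, Add(380862, Add(235560, 446224, -1142948))) = Add(-59934, Add(380862, -461164)) = Add(-59934, -80302) = -140236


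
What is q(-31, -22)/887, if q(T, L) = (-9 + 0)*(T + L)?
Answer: 477/887 ≈ 0.53777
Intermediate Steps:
q(T, L) = -9*L - 9*T (q(T, L) = -9*(L + T) = -9*L - 9*T)
q(-31, -22)/887 = (-9*(-22) - 9*(-31))/887 = (198 + 279)*(1/887) = 477*(1/887) = 477/887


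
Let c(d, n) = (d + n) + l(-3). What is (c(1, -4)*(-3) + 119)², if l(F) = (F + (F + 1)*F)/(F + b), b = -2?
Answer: 421201/25 ≈ 16848.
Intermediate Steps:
l(F) = (F + F*(1 + F))/(-2 + F) (l(F) = (F + (F + 1)*F)/(F - 2) = (F + (1 + F)*F)/(-2 + F) = (F + F*(1 + F))/(-2 + F))
c(d, n) = -⅗ + d + n (c(d, n) = (d + n) - 3*(2 - 3)/(-2 - 3) = (d + n) - 3*(-1)/(-5) = (d + n) - 3*(-⅕)*(-1) = (d + n) - ⅗ = -⅗ + d + n)
(c(1, -4)*(-3) + 119)² = ((-⅗ + 1 - 4)*(-3) + 119)² = (-18/5*(-3) + 119)² = (54/5 + 119)² = (649/5)² = 421201/25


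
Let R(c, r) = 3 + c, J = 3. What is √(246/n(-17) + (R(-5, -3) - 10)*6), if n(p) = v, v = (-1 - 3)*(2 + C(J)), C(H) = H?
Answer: I*√8430/10 ≈ 9.1815*I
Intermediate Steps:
v = -20 (v = (-1 - 3)*(2 + 3) = -4*5 = -20)
n(p) = -20
√(246/n(-17) + (R(-5, -3) - 10)*6) = √(246/(-20) + ((3 - 5) - 10)*6) = √(246*(-1/20) + (-2 - 10)*6) = √(-123/10 - 12*6) = √(-123/10 - 72) = √(-843/10) = I*√8430/10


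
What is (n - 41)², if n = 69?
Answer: 784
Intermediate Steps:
(n - 41)² = (69 - 41)² = 28² = 784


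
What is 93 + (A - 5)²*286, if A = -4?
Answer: 23259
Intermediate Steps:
93 + (A - 5)²*286 = 93 + (-4 - 5)²*286 = 93 + (-9)²*286 = 93 + 81*286 = 93 + 23166 = 23259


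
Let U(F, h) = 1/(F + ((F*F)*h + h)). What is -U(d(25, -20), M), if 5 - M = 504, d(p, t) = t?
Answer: 1/200119 ≈ 4.9970e-6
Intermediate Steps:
M = -499 (M = 5 - 1*504 = 5 - 504 = -499)
U(F, h) = 1/(F + h + h*F**2) (U(F, h) = 1/(F + (F**2*h + h)) = 1/(F + (h*F**2 + h)) = 1/(F + (h + h*F**2)) = 1/(F + h + h*F**2))
-U(d(25, -20), M) = -1/(-20 - 499 - 499*(-20)**2) = -1/(-20 - 499 - 499*400) = -1/(-20 - 499 - 199600) = -1/(-200119) = -1*(-1/200119) = 1/200119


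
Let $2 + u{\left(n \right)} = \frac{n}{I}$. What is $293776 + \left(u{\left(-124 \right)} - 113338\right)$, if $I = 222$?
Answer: $\frac{20028334}{111} \approx 1.8044 \cdot 10^{5}$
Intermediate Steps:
$u{\left(n \right)} = -2 + \frac{n}{222}$
$293776 + \left(u{\left(-124 \right)} - 113338\right) = 293776 + \left(\left(-2 + \frac{1}{222} \left(-124\right)\right) - 113338\right) = 293776 - \frac{12580802}{111} = \frac{20028334}{111}$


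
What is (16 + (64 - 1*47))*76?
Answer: 2508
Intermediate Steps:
(16 + (64 - 1*47))*76 = (16 + (64 - 47))*76 = (16 + 17)*76 = 33*76 = 2508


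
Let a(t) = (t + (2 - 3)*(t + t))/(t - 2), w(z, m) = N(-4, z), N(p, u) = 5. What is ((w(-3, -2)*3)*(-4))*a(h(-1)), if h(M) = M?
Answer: 20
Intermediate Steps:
w(z, m) = 5
a(t) = -t/(-2 + t) (a(t) = (t - 2*t)/(-2 + t) = (-t)/(-2 + t) = -t/(-2 + t))
((w(-3, -2)*3)*(-4))*a(h(-1)) = ((5*3)*(-4))*(-1*(-1)/(-2 - 1)) = (15*(-4))*(-1*(-1)/(-3)) = -(-60)*(-1)*(-1)/3 = -60*(-1/3) = 20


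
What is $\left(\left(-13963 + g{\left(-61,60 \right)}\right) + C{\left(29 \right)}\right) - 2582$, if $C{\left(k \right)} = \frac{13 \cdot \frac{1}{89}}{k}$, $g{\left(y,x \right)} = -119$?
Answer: $- \frac{43009771}{2581} \approx -16664.0$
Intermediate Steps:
$C{\left(k \right)} = \frac{13}{89 k}$ ($C{\left(k \right)} = \frac{13 \cdot \frac{1}{89}}{k} = \frac{13}{89 k}$)
$\left(\left(-13963 + g{\left(-61,60 \right)}\right) + C{\left(29 \right)}\right) - 2582 = \left(\left(-13963 - 119\right) + \frac{13}{89 \cdot 29}\right) - 2582 = \left(-14082 + \frac{13}{89} \cdot \frac{1}{29}\right) - 2582 = \left(-14082 + \frac{13}{2581}\right) - 2582 = - \frac{36345629}{2581} - 2582 = - \frac{43009771}{2581}$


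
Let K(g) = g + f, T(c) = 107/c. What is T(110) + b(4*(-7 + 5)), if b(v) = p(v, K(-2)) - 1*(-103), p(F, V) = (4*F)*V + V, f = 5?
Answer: 1207/110 ≈ 10.973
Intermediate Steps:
K(g) = 5 + g (K(g) = g + 5 = 5 + g)
p(F, V) = V + 4*F*V (p(F, V) = 4*F*V + V = V + 4*F*V)
b(v) = 106 + 12*v (b(v) = (5 - 2)*(1 + 4*v) - 1*(-103) = 3*(1 + 4*v) + 103 = (3 + 12*v) + 103 = 106 + 12*v)
T(110) + b(4*(-7 + 5)) = 107/110 + (106 + 12*(4*(-7 + 5))) = 107*(1/110) + (106 + 12*(4*(-2))) = 107/110 + (106 + 12*(-8)) = 107/110 + (106 - 96) = 107/110 + 10 = 1207/110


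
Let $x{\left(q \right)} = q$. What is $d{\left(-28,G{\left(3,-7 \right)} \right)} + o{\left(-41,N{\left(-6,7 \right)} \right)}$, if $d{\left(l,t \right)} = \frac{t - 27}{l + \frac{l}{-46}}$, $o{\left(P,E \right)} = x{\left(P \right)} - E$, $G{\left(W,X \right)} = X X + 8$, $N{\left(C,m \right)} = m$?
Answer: $- \frac{1031}{21} \approx -49.095$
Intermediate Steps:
$G{\left(W,X \right)} = 8 + X^{2}$ ($G{\left(W,X \right)} = X^{2} + 8 = 8 + X^{2}$)
$o{\left(P,E \right)} = P - E$
$d{\left(l,t \right)} = \frac{46 \left(-27 + t\right)}{45 l}$ ($d{\left(l,t \right)} = \frac{-27 + t}{l + l \left(- \frac{1}{46}\right)} = \frac{-27 + t}{l - \frac{l}{46}} = \frac{-27 + t}{\frac{45}{46} l} = \left(-27 + t\right) \frac{46}{45 l} = \frac{46 \left(-27 + t\right)}{45 l}$)
$d{\left(-28,G{\left(3,-7 \right)} \right)} + o{\left(-41,N{\left(-6,7 \right)} \right)} = \frac{46 \left(-27 + \left(8 + \left(-7\right)^{2}\right)\right)}{45 \left(-28\right)} - 48 = \frac{46}{45} \left(- \frac{1}{28}\right) \left(-27 + \left(8 + 49\right)\right) - 48 = \frac{46}{45} \left(- \frac{1}{28}\right) \left(-27 + 57\right) - 48 = \frac{46}{45} \left(- \frac{1}{28}\right) 30 - 48 = - \frac{23}{21} - 48 = - \frac{1031}{21}$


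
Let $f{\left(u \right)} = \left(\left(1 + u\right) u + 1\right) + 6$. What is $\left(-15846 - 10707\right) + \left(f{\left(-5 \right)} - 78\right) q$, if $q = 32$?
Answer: $-28185$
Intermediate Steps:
$f{\left(u \right)} = 7 + u \left(1 + u\right)$ ($f{\left(u \right)} = \left(u \left(1 + u\right) + 1\right) + 6 = \left(1 + u \left(1 + u\right)\right) + 6 = 7 + u \left(1 + u\right)$)
$\left(-15846 - 10707\right) + \left(f{\left(-5 \right)} - 78\right) q = \left(-15846 - 10707\right) + \left(\left(7 - 5 + \left(-5\right)^{2}\right) - 78\right) 32 = -26553 + \left(\left(7 - 5 + 25\right) - 78\right) 32 = -26553 + \left(27 - 78\right) 32 = -26553 - 1632 = -28185$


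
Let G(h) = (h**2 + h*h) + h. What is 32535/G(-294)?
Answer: 10845/57526 ≈ 0.18852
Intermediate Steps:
G(h) = h + 2*h**2 (G(h) = (h**2 + h**2) + h = 2*h**2 + h = h + 2*h**2)
32535/G(-294) = 32535/((-294*(1 + 2*(-294)))) = 32535/((-294*(1 - 588))) = 32535/((-294*(-587))) = 32535/172578 = 32535*(1/172578) = 10845/57526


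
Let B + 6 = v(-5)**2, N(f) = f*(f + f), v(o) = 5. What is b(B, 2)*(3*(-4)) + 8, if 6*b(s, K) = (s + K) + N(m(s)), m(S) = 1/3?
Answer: -310/9 ≈ -34.444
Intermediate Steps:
m(S) = 1/3
N(f) = 2*f**2 (N(f) = f*(2*f) = 2*f**2)
B = 19 (B = -6 + 5**2 = -6 + 25 = 19)
b(s, K) = 1/27 + K/6 + s/6 (b(s, K) = ((s + K) + 2*(1/3)**2)/6 = ((K + s) + 2*(1/9))/6 = ((K + s) + 2/9)/6 = (2/9 + K + s)/6 = 1/27 + K/6 + s/6)
b(B, 2)*(3*(-4)) + 8 = (1/27 + (1/6)*2 + (1/6)*19)*(3*(-4)) + 8 = (1/27 + 1/3 + 19/6)*(-12) + 8 = (191/54)*(-12) + 8 = -382/9 + 8 = -310/9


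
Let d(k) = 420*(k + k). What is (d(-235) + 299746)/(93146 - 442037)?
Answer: -102346/348891 ≈ -0.29335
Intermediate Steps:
d(k) = 840*k (d(k) = 420*(2*k) = 840*k)
(d(-235) + 299746)/(93146 - 442037) = (840*(-235) + 299746)/(93146 - 442037) = (-197400 + 299746)/(-348891) = 102346*(-1/348891) = -102346/348891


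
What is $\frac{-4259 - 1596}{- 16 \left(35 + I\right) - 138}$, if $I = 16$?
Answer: $\frac{5855}{954} \approx 6.1373$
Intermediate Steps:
$\frac{-4259 - 1596}{- 16 \left(35 + I\right) - 138} = \frac{-4259 - 1596}{- 16 \left(35 + 16\right) - 138} = - \frac{5855}{\left(-16\right) 51 - 138} = - \frac{5855}{-816 - 138} = - \frac{5855}{-954} = \left(-5855\right) \left(- \frac{1}{954}\right) = \frac{5855}{954}$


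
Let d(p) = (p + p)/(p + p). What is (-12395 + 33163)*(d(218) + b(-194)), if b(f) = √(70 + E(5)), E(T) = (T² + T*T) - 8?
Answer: 20768 + 83072*√7 ≈ 2.4056e+5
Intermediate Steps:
E(T) = -8 + 2*T² (E(T) = (T² + T²) - 8 = 2*T² - 8 = -8 + 2*T²)
b(f) = 4*√7 (b(f) = √(70 + (-8 + 2*5²)) = √(70 + (-8 + 2*25)) = √(70 + (-8 + 50)) = √(70 + 42) = √112 = 4*√7)
d(p) = 1 (d(p) = (2*p)/((2*p)) = (2*p)*(1/(2*p)) = 1)
(-12395 + 33163)*(d(218) + b(-194)) = (-12395 + 33163)*(1 + 4*√7) = 20768*(1 + 4*√7) = 20768 + 83072*√7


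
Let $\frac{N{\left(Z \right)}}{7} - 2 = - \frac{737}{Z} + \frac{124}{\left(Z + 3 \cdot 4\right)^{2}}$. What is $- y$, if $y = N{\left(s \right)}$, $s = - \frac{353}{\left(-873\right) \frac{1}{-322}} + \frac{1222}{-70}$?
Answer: $- \frac{56675759017099448429}{1156982629400585251} \approx -48.986$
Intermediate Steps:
$s = - \frac{4511713}{30555}$ ($s = - \frac{353}{\left(-873\right) \left(- \frac{1}{322}\right)} + 1222 \left(- \frac{1}{70}\right) = - \frac{353}{\frac{873}{322}} - \frac{611}{35} = \left(-353\right) \frac{322}{873} - \frac{611}{35} = - \frac{113666}{873} - \frac{611}{35} = - \frac{4511713}{30555} \approx -147.66$)
$N{\left(Z \right)} = 14 - \frac{5159}{Z} + \frac{868}{\left(12 + Z\right)^{2}}$ ($N{\left(Z \right)} = 14 + 7 \left(- \frac{737}{Z} + \frac{124}{\left(Z + 3 \cdot 4\right)^{2}}\right) = 14 + 7 \left(- \frac{737}{Z} + \frac{124}{\left(Z + 12\right)^{2}}\right) = 14 + 7 \left(- \frac{737}{Z} + \frac{124}{\left(12 + Z\right)^{2}}\right) = 14 + \left(- \frac{5159}{Z} + \frac{868}{\left(12 + Z\right)^{2}}\right) = 14 - \frac{5159}{Z} + \frac{868}{\left(12 + Z\right)^{2}}$)
$y = \frac{56675759017099448429}{1156982629400585251}$ ($y = 14 - \frac{5159}{- \frac{4511713}{30555}} + \frac{868}{\left(12 - \frac{4511713}{30555}\right)^{2}} = 14 - - \frac{2352735}{67339} + \frac{868}{\frac{17181464372809}{933608025}} = 14 + \frac{2352735}{67339} + 868 \cdot \frac{933608025}{17181464372809} = 14 + \frac{2352735}{67339} + \frac{810371765700}{17181464372809} = \frac{56675759017099448429}{1156982629400585251} \approx 48.986$)
$- y = \left(-1\right) \frac{56675759017099448429}{1156982629400585251} = - \frac{56675759017099448429}{1156982629400585251}$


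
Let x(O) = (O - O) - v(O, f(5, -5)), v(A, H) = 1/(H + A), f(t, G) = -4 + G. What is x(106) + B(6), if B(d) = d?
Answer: 581/97 ≈ 5.9897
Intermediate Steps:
v(A, H) = 1/(A + H)
x(O) = -1/(-9 + O) (x(O) = (O - O) - 1/(O + (-4 - 5)) = 0 - 1/(O - 9) = 0 - 1/(-9 + O) = -1/(-9 + O))
x(106) + B(6) = -1/(-9 + 106) + 6 = -1/97 + 6 = 581/97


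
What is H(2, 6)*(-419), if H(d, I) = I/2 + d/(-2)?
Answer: -838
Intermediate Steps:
H(d, I) = I/2 - d/2 (H(d, I) = I*(½) + d*(-½) = I/2 - d/2)
H(2, 6)*(-419) = ((½)*6 - ½*2)*(-419) = (3 - 1)*(-419) = 2*(-419) = -838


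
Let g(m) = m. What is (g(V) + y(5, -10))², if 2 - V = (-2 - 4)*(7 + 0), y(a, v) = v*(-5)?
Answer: 8836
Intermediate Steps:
y(a, v) = -5*v
V = 44 (V = 2 - (-2 - 4)*(7 + 0) = 2 - (-6)*7 = 2 - 1*(-42) = 2 + 42 = 44)
(g(V) + y(5, -10))² = (44 - 5*(-10))² = (44 + 50)² = 94² = 8836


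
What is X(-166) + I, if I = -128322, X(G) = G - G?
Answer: -128322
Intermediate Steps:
X(G) = 0
X(-166) + I = 0 - 128322 = -128322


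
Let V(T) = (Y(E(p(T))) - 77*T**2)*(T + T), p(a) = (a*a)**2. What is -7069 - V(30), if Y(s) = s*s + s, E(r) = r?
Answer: -39366044449069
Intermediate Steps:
p(a) = a**4 (p(a) = (a**2)**2 = a**4)
Y(s) = s + s**2 (Y(s) = s**2 + s = s + s**2)
V(T) = 2*T*(-77*T**2 + T**4*(1 + T**4)) (V(T) = (T**4*(1 + T**4) - 77*T**2)*(T + T) = (-77*T**2 + T**4*(1 + T**4))*(2*T) = 2*T*(-77*T**2 + T**4*(1 + T**4)))
-7069 - V(30) = -7069 - 2*30**3*(-77 + 30**2 + 30**6) = -7069 - 2*27000*(-77 + 900 + 729000000) = -7069 - 2*27000*729000823 = -7069 - 1*39366044442000 = -7069 - 39366044442000 = -39366044449069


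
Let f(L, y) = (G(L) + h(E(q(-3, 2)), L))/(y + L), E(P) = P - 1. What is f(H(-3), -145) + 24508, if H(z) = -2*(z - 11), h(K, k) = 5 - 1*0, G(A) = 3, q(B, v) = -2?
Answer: 2867428/117 ≈ 24508.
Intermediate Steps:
E(P) = -1 + P
h(K, k) = 5 (h(K, k) = 5 + 0 = 5)
H(z) = 22 - 2*z (H(z) = -2*(-11 + z) = 22 - 2*z)
f(L, y) = 8/(L + y) (f(L, y) = (3 + 5)/(y + L) = 8/(L + y))
f(H(-3), -145) + 24508 = 8/((22 - 2*(-3)) - 145) + 24508 = 8/((22 + 6) - 145) + 24508 = 8/(28 - 145) + 24508 = 8/(-117) + 24508 = 8*(-1/117) + 24508 = -8/117 + 24508 = 2867428/117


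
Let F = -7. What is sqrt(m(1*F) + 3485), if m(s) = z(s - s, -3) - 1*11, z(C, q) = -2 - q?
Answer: 5*sqrt(139) ≈ 58.949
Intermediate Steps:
m(s) = -10 (m(s) = (-2 - 1*(-3)) - 1*11 = (-2 + 3) - 11 = 1 - 11 = -10)
sqrt(m(1*F) + 3485) = sqrt(-10 + 3485) = sqrt(3475) = 5*sqrt(139)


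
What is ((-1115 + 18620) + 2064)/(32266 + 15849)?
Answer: 19569/48115 ≈ 0.40671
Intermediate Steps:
((-1115 + 18620) + 2064)/(32266 + 15849) = (17505 + 2064)/48115 = 19569*(1/48115) = 19569/48115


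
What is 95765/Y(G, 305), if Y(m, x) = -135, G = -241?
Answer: -19153/27 ≈ -709.37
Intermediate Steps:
95765/Y(G, 305) = 95765/(-135) = 95765*(-1/135) = -19153/27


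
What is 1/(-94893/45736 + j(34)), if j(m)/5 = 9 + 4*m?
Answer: 45736/33063707 ≈ 0.0013833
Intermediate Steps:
j(m) = 45 + 20*m (j(m) = 5*(9 + 4*m) = 45 + 20*m)
1/(-94893/45736 + j(34)) = 1/(-94893/45736 + (45 + 20*34)) = 1/(-94893*1/45736 + (45 + 680)) = 1/(-94893/45736 + 725) = 1/(33063707/45736) = 45736/33063707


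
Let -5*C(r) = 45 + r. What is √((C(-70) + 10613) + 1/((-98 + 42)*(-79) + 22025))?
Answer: √7427817689867/26449 ≈ 103.04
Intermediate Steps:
C(r) = -9 - r/5 (C(r) = -(45 + r)/5 = -9 - r/5)
√((C(-70) + 10613) + 1/((-98 + 42)*(-79) + 22025)) = √(((-9 - ⅕*(-70)) + 10613) + 1/((-98 + 42)*(-79) + 22025)) = √(((-9 + 14) + 10613) + 1/(-56*(-79) + 22025)) = √((5 + 10613) + 1/(4424 + 22025)) = √(10618 + 1/26449) = √(280835483/26449) = √7427817689867/26449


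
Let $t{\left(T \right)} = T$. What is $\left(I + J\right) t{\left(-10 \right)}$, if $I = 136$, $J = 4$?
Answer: $-1400$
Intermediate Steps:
$\left(I + J\right) t{\left(-10 \right)} = \left(136 + 4\right) \left(-10\right) = 140 \left(-10\right) = -1400$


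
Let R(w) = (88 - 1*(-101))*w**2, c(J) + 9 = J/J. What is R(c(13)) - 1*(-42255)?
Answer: 54351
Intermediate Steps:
c(J) = -8 (c(J) = -9 + J/J = -9 + 1 = -8)
R(w) = 189*w**2 (R(w) = (88 + 101)*w**2 = 189*w**2)
R(c(13)) - 1*(-42255) = 189*(-8)**2 - 1*(-42255) = 189*64 + 42255 = 12096 + 42255 = 54351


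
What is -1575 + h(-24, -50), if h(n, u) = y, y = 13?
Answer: -1562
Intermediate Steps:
h(n, u) = 13
-1575 + h(-24, -50) = -1575 + 13 = -1562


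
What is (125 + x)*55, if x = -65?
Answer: 3300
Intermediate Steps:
(125 + x)*55 = (125 - 65)*55 = 60*55 = 3300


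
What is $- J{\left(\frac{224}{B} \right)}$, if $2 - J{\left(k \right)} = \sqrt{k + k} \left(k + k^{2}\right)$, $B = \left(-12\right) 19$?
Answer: $-2 - \frac{224 i \sqrt{399}}{185193} \approx -2.0 - 0.024161 i$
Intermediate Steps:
$B = -228$
$J{\left(k \right)} = 2 - \sqrt{2} \sqrt{k} \left(k + k^{2}\right)$ ($J{\left(k \right)} = 2 - \sqrt{k + k} \left(k + k^{2}\right) = 2 - \sqrt{2 k} \left(k + k^{2}\right) = 2 - \sqrt{2} \sqrt{k} \left(k + k^{2}\right)$)
$- J{\left(\frac{224}{B} \right)} = - (2 - \sqrt{2} \left(\frac{224}{-228}\right)^{\frac{3}{2}} - \sqrt{2} \left(\frac{224}{-228}\right)^{\frac{5}{2}}) = - (2 - \sqrt{2} \left(224 \left(- \frac{1}{228}\right)\right)^{\frac{3}{2}} - \sqrt{2} \left(224 \left(- \frac{1}{228}\right)\right)^{\frac{5}{2}}) = - (2 - \sqrt{2} \left(- \frac{56}{57}\right)^{\frac{3}{2}} - \sqrt{2} \left(- \frac{56}{57}\right)^{\frac{5}{2}}) = - (2 - \sqrt{2} \left(- \frac{112 i \sqrt{798}}{3249}\right) - \sqrt{2} \frac{6272 i \sqrt{798}}{185193}) = - (2 + \frac{224 i \sqrt{399}}{3249} - \frac{12544 i \sqrt{399}}{185193}) = - (2 + \frac{224 i \sqrt{399}}{185193}) = -2 - \frac{224 i \sqrt{399}}{185193}$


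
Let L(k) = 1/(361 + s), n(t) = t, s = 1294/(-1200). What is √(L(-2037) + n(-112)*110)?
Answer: 2*I*√143637918090770/215953 ≈ 111.0*I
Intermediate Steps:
s = -647/600 (s = 1294*(-1/1200) = -647/600 ≈ -1.0783)
L(k) = 600/215953 (L(k) = 1/(361 - 647/600) = 1/(215953/600) = 600/215953)
√(L(-2037) + n(-112)*110) = √(600/215953 - 112*110) = √(600/215953 - 12320) = √(-2660540360/215953) = 2*I*√143637918090770/215953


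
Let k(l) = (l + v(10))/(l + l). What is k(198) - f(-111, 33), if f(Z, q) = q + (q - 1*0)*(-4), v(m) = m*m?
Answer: 19751/198 ≈ 99.753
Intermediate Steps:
v(m) = m²
k(l) = (100 + l)/(2*l) (k(l) = (l + 10²)/(l + l) = (l + 100)/((2*l)) = (100 + l)*(1/(2*l)) = (100 + l)/(2*l))
f(Z, q) = -3*q (f(Z, q) = q + (q + 0)*(-4) = q + q*(-4) = q - 4*q = -3*q)
k(198) - f(-111, 33) = (½)*(100 + 198)/198 - (-3)*33 = (½)*(1/198)*298 - 1*(-99) = 149/198 + 99 = 19751/198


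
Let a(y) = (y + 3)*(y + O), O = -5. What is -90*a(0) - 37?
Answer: 1313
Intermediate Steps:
a(y) = (-5 + y)*(3 + y) (a(y) = (y + 3)*(y - 5) = (3 + y)*(-5 + y) = (-5 + y)*(3 + y))
-90*a(0) - 37 = -90*(-15 + 0² - 2*0) - 37 = -90*(-15 + 0 + 0) - 37 = -90*(-15) - 37 = -15*(-90) - 37 = 1350 - 37 = 1313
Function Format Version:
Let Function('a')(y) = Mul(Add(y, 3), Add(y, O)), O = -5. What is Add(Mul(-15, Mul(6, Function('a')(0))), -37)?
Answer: 1313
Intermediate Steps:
Function('a')(y) = Mul(Add(-5, y), Add(3, y)) (Function('a')(y) = Mul(Add(y, 3), Add(y, -5)) = Mul(Add(3, y), Add(-5, y)) = Mul(Add(-5, y), Add(3, y)))
Add(Mul(-15, Mul(6, Function('a')(0))), -37) = Add(Mul(-15, Mul(6, Add(-15, Pow(0, 2), Mul(-2, 0)))), -37) = Add(Mul(-15, Mul(6, Add(-15, 0, 0))), -37) = Add(Mul(-15, Mul(6, -15)), -37) = Add(Mul(-15, -90), -37) = Add(1350, -37) = 1313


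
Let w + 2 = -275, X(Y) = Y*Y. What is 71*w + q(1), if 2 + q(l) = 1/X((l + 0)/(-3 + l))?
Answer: -19665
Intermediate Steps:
X(Y) = Y**2
w = -277 (w = -2 - 275 = -277)
q(l) = -2 + (-3 + l)**2/l**2 (q(l) = -2 + 1/(((l + 0)/(-3 + l))**2) = -2 + 1/((l/(-3 + l))**2) = -2 + 1/(l**2/(-3 + l)**2) = -2 + (-3 + l)**2/l**2)
71*w + q(1) = 71*(-277) + (-1 - 6/1 + 9/1**2) = -19667 + (-1 - 6*1 + 9*1) = -19667 + (-1 - 6 + 9) = -19667 + 2 = -19665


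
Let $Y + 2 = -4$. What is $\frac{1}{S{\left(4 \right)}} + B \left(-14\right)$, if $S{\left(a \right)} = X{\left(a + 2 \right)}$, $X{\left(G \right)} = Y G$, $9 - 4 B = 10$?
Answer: $\frac{125}{36} \approx 3.4722$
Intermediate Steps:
$Y = -6$ ($Y = -2 - 4 = -6$)
$B = - \frac{1}{4}$ ($B = \frac{9}{4} - \frac{5}{2} = - \frac{1}{4} \approx -0.25$)
$X{\left(G \right)} = - 6 G$
$S{\left(a \right)} = -12 - 6 a$ ($S{\left(a \right)} = - 6 \left(a + 2\right) = - 6 \left(2 + a\right) = -12 - 6 a$)
$\frac{1}{S{\left(4 \right)}} + B \left(-14\right) = \frac{1}{-12 - 24} - - \frac{7}{2} = \frac{1}{-12 - 24} + \frac{7}{2} = \frac{1}{-36} + \frac{7}{2} = - \frac{1}{36} + \frac{7}{2} = \frac{125}{36}$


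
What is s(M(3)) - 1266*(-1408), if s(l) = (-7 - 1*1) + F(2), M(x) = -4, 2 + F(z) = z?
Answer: 1782520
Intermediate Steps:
F(z) = -2 + z
s(l) = -8 (s(l) = (-7 - 1*1) + (-2 + 2) = (-7 - 1) + 0 = -8 + 0 = -8)
s(M(3)) - 1266*(-1408) = -8 - 1266*(-1408) = -8 + 1782528 = 1782520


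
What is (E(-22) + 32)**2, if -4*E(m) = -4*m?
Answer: 100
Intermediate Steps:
E(m) = m (E(m) = -(-1)*m = m)
(E(-22) + 32)**2 = (-22 + 32)**2 = 10**2 = 100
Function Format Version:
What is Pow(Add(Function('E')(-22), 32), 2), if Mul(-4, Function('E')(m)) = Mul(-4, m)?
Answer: 100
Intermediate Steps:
Function('E')(m) = m (Function('E')(m) = Mul(Rational(-1, 4), Mul(-4, m)) = m)
Pow(Add(Function('E')(-22), 32), 2) = Pow(Add(-22, 32), 2) = Pow(10, 2) = 100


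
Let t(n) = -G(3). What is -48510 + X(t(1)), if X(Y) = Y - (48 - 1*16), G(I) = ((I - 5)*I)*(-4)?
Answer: -48566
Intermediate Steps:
G(I) = -4*I*(-5 + I) (G(I) = ((-5 + I)*I)*(-4) = (I*(-5 + I))*(-4) = -4*I*(-5 + I))
t(n) = -24 (t(n) = -4*3*(5 - 1*3) = -4*3*(5 - 3) = -4*3*2 = -1*24 = -24)
X(Y) = -32 + Y (X(Y) = Y - (48 - 16) = Y - 1*32 = Y - 32 = -32 + Y)
-48510 + X(t(1)) = -48510 + (-32 - 24) = -48510 - 56 = -48566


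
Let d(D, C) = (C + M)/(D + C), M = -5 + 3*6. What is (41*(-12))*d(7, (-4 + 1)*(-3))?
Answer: -1353/2 ≈ -676.50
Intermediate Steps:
M = 13 (M = -5 + 18 = 13)
d(D, C) = (13 + C)/(C + D) (d(D, C) = (C + 13)/(D + C) = (13 + C)/(C + D))
(41*(-12))*d(7, (-4 + 1)*(-3)) = (41*(-12))*((13 + (-4 + 1)*(-3))/((-4 + 1)*(-3) + 7)) = -492*(13 - 3*(-3))/(-3*(-3) + 7) = -492*(13 + 9)/(9 + 7) = -492*22/16 = -123*22/4 = -492*11/8 = -1353/2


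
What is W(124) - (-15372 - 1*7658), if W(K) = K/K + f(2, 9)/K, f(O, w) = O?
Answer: 1427923/62 ≈ 23031.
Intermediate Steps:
W(K) = 1 + 2/K (W(K) = K/K + 2/K = 1 + 2/K)
W(124) - (-15372 - 1*7658) = (2 + 124)/124 - (-15372 - 1*7658) = (1/124)*126 - (-15372 - 7658) = 63/62 - 1*(-23030) = 63/62 + 23030 = 1427923/62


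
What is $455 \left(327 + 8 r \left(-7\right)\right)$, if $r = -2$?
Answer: $199745$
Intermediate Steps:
$455 \left(327 + 8 r \left(-7\right)\right) = 455 \left(327 + 8 \left(-2\right) \left(-7\right)\right) = 455 \left(327 - -112\right) = 455 \left(327 + 112\right) = 455 \cdot 439 = 199745$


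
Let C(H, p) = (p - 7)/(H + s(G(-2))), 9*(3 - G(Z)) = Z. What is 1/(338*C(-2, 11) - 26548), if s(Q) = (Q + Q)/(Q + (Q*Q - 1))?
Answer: -190/5216669 ≈ -3.6422e-5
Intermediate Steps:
G(Z) = 3 - Z/9
s(Q) = 2*Q/(-1 + Q + Q²) (s(Q) = (2*Q)/(Q + (Q² - 1)) = (2*Q)/(Q + (-1 + Q²)) = (2*Q)/(-1 + Q + Q²) = 2*Q/(-1 + Q + Q²))
C(H, p) = (-7 + p)/(522/1021 + H) (C(H, p) = (p - 7)/(H + 2*(3 - ⅑*(-2))/(-1 + (3 - ⅑*(-2)) + (3 - ⅑*(-2))²)) = (-7 + p)/(H + 2*(3 + 2/9)/(-1 + (3 + 2/9) + (3 + 2/9)²)) = (-7 + p)/(H + 2*(29/9)/(-1 + 29/9 + (29/9)²)) = (-7 + p)/(H + 2*(29/9)/(-1 + 29/9 + 841/81)) = (-7 + p)/(H + 2*(29/9)/(1021/81)) = (-7 + p)/(H + 2*(29/9)*(81/1021)) = (-7 + p)/(H + 522/1021) = (-7 + p)/(522/1021 + H))
1/(338*C(-2, 11) - 26548) = 1/(338*(1021*(-7 + 11)/(522 + 1021*(-2))) - 26548) = 1/(338*(1021*4/(522 - 2042)) - 26548) = 1/(338*(1021*4/(-1520)) - 26548) = 1/(338*(1021*(-1/1520)*4) - 26548) = 1/(338*(-1021/380) - 26548) = 1/(-172549/190 - 26548) = 1/(-5216669/190) = -190/5216669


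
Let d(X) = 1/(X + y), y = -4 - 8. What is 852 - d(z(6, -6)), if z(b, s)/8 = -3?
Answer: 30673/36 ≈ 852.03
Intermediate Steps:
y = -12
z(b, s) = -24 (z(b, s) = 8*(-3) = -24)
d(X) = 1/(-12 + X) (d(X) = 1/(X - 12) = 1/(-12 + X))
852 - d(z(6, -6)) = 852 - 1/(-12 - 24) = 852 - 1/(-36) = 852 - 1*(-1/36) = 852 + 1/36 = 30673/36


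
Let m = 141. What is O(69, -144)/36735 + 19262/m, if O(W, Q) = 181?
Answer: 78623899/575515 ≈ 136.61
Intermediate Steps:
O(69, -144)/36735 + 19262/m = 181/36735 + 19262/141 = 78623899/575515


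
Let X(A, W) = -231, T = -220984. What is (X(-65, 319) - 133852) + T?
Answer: -355067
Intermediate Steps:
(X(-65, 319) - 133852) + T = (-231 - 133852) - 220984 = -134083 - 220984 = -355067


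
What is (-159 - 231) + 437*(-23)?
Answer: -10441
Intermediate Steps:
(-159 - 231) + 437*(-23) = -390 - 10051 = -10441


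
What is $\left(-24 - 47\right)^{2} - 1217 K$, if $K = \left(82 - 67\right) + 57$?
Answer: $-82583$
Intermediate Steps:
$K = 72$ ($K = 15 + 57 = 72$)
$\left(-24 - 47\right)^{2} - 1217 K = \left(-24 - 47\right)^{2} - 87624 = \left(-71\right)^{2} - 87624 = 5041 - 87624 = -82583$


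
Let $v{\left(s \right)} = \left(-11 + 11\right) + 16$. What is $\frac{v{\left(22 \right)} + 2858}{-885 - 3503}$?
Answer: $- \frac{1437}{2194} \approx -0.65497$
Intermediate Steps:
$v{\left(s \right)} = 16$ ($v{\left(s \right)} = 0 + 16 = 16$)
$\frac{v{\left(22 \right)} + 2858}{-885 - 3503} = \frac{16 + 2858}{-885 - 3503} = \frac{2874}{-4388} = 2874 \left(- \frac{1}{4388}\right) = - \frac{1437}{2194}$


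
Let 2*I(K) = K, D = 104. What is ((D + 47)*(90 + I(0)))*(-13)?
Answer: -176670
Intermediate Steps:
I(K) = K/2
((D + 47)*(90 + I(0)))*(-13) = ((104 + 47)*(90 + (½)*0))*(-13) = (151*(90 + 0))*(-13) = (151*90)*(-13) = 13590*(-13) = -176670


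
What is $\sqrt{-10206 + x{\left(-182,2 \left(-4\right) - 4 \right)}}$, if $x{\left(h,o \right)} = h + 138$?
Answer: $5 i \sqrt{410} \approx 101.24 i$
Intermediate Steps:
$x{\left(h,o \right)} = 138 + h$
$\sqrt{-10206 + x{\left(-182,2 \left(-4\right) - 4 \right)}} = \sqrt{-10206 + \left(138 - 182\right)} = \sqrt{-10206 - 44} = \sqrt{-10250} = 5 i \sqrt{410}$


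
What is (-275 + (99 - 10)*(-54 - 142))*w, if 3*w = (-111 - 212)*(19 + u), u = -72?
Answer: -303331561/3 ≈ -1.0111e+8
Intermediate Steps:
w = 17119/3 (w = ((-111 - 212)*(19 - 72))/3 = (-323*(-53))/3 = (1/3)*17119 = 17119/3 ≈ 5706.3)
(-275 + (99 - 10)*(-54 - 142))*w = (-275 + (99 - 10)*(-54 - 142))*(17119/3) = (-275 + 89*(-196))*(17119/3) = (-275 - 17444)*(17119/3) = -17719*17119/3 = -303331561/3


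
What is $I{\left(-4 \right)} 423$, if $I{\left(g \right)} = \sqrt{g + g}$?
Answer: $846 i \sqrt{2} \approx 1196.4 i$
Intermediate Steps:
$I{\left(g \right)} = \sqrt{2} \sqrt{g}$ ($I{\left(g \right)} = \sqrt{2 g} = \sqrt{2} \sqrt{g}$)
$I{\left(-4 \right)} 423 = \sqrt{2} \sqrt{-4} \cdot 423 = \sqrt{2} \cdot 2 i 423 = 2 i \sqrt{2} \cdot 423 = 846 i \sqrt{2}$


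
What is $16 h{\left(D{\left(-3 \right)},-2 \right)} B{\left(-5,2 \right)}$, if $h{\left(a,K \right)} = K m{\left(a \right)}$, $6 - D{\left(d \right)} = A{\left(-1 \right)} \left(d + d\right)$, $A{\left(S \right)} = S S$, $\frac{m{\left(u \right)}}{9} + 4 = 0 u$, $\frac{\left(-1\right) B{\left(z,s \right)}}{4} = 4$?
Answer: $-18432$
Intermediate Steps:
$B{\left(z,s \right)} = -16$ ($B{\left(z,s \right)} = \left(-4\right) 4 = -16$)
$m{\left(u \right)} = -36$ ($m{\left(u \right)} = -36 + 9 \cdot 0 u = -36 + 9 \cdot 0 = -36 + 0 = -36$)
$A{\left(S \right)} = S^{2}$
$D{\left(d \right)} = 6 - 2 d$ ($D{\left(d \right)} = 6 - \left(-1\right)^{2} \left(d + d\right) = 6 - 1 \cdot 2 d = 6 - 2 d$)
$h{\left(a,K \right)} = - 36 K$ ($h{\left(a,K \right)} = K \left(-36\right) = - 36 K$)
$16 h{\left(D{\left(-3 \right)},-2 \right)} B{\left(-5,2 \right)} = 16 \left(\left(-36\right) \left(-2\right)\right) \left(-16\right) = 16 \cdot 72 \left(-16\right) = 1152 \left(-16\right) = -18432$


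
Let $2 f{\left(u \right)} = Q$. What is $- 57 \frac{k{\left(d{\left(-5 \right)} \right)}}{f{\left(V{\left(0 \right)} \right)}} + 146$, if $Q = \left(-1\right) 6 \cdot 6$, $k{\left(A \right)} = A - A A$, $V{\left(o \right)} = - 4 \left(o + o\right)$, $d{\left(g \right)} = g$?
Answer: $51$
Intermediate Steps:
$V{\left(o \right)} = - 8 o$ ($V{\left(o \right)} = - 4 \cdot 2 o = - 8 o$)
$k{\left(A \right)} = A - A^{2}$
$Q = -36$ ($Q = \left(-6\right) 6 = -36$)
$f{\left(u \right)} = -18$ ($f{\left(u \right)} = \frac{1}{2} \left(-36\right) = -18$)
$- 57 \frac{k{\left(d{\left(-5 \right)} \right)}}{f{\left(V{\left(0 \right)} \right)}} + 146 = - 57 \frac{\left(-5\right) \left(1 - -5\right)}{-18} + 146 = - 57 - 5 \left(1 + 5\right) \left(- \frac{1}{18}\right) + 146 = - 57 \left(-5\right) 6 \left(- \frac{1}{18}\right) + 146 = - 57 \left(\left(-30\right) \left(- \frac{1}{18}\right)\right) + 146 = \left(-57\right) \frac{5}{3} + 146 = -95 + 146 = 51$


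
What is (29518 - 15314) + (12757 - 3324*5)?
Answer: 10341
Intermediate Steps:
(29518 - 15314) + (12757 - 3324*5) = 14204 + (12757 - 1*16620) = 14204 + (12757 - 16620) = 14204 - 3863 = 10341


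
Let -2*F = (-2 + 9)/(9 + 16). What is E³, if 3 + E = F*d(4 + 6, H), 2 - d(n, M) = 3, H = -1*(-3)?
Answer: -2924207/125000 ≈ -23.394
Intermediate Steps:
H = 3
d(n, M) = -1 (d(n, M) = 2 - 1*3 = 2 - 3 = -1)
F = -7/50 (F = -(-2 + 9)/(2*(9 + 16)) = -7/(2*25) = -½*7/25 = -7/50 ≈ -0.14000)
E = -143/50 (E = -3 - 7/50*(-1) = -3 + 7/50 = -143/50 ≈ -2.8600)
E³ = (-143/50)³ = -2924207/125000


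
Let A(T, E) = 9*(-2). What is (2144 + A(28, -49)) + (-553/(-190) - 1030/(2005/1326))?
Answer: 110302053/76190 ≈ 1447.7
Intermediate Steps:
A(T, E) = -18
(2144 + A(28, -49)) + (-553/(-190) - 1030/(2005/1326)) = (2144 - 18) + (-553/(-190) - 1030/(2005/1326)) = 2126 + (-553*(-1/190) - 1030/(2005*(1/1326))) = 2126 + (553/190 - 1030/2005/1326) = 2126 + (553/190 - 1030*1326/2005) = 2126 + (553/190 - 273156/401) = 2126 - 51677887/76190 = 110302053/76190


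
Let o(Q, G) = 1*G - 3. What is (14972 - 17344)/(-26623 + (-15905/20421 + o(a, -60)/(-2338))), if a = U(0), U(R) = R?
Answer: 16178496408/181590335003 ≈ 0.089093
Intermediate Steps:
a = 0
o(Q, G) = -3 + G (o(Q, G) = G - 3 = -3 + G)
(14972 - 17344)/(-26623 + (-15905/20421 + o(a, -60)/(-2338))) = (14972 - 17344)/(-26623 + (-15905/20421 + (-3 - 60)/(-2338))) = -2372/(-26623 + (-15905*1/20421 - 63*(-1/2338))) = -2372/(-26623 + (-15905/20421 + 9/334)) = -2372/(-26623 - 5128481/6820614) = -2372/(-181590335003/6820614) = -2372*(-6820614/181590335003) = 16178496408/181590335003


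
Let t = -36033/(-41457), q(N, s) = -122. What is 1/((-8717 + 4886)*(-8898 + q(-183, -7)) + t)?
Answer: 13819/477524124791 ≈ 2.8939e-8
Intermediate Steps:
t = 12011/13819 (t = -36033*(-1/41457) = 12011/13819 ≈ 0.86917)
1/((-8717 + 4886)*(-8898 + q(-183, -7)) + t) = 1/((-8717 + 4886)*(-8898 - 122) + 12011/13819) = 1/(-3831*(-9020) + 12011/13819) = 1/(34555620 + 12011/13819) = 1/(477524124791/13819) = 13819/477524124791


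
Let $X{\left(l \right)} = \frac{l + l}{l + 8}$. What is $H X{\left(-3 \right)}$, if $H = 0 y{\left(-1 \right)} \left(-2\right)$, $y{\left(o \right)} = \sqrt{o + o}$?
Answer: $0$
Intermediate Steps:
$X{\left(l \right)} = \frac{2 l}{8 + l}$
$y{\left(o \right)} = \sqrt{2} \sqrt{o}$ ($y{\left(o \right)} = \sqrt{2 o} = \sqrt{2} \sqrt{o}$)
$H = 0$ ($H = 0 \sqrt{2} \sqrt{-1} \left(-2\right) = 0 \sqrt{2} i \left(-2\right) = 0 i \sqrt{2} \left(-2\right) = 0 \left(-2\right) = 0$)
$H X{\left(-3 \right)} = 0 \cdot 2 \left(-3\right) \frac{1}{8 - 3} = 0 \cdot 2 \left(-3\right) \frac{1}{5} = 0 \left(- \frac{6}{5}\right) = 0$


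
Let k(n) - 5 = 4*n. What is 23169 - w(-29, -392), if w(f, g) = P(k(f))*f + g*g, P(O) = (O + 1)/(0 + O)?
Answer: -14481755/111 ≈ -1.3047e+5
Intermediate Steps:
k(n) = 5 + 4*n
P(O) = (1 + O)/O
w(f, g) = g² + f*(6 + 4*f)/(5 + 4*f) (w(f, g) = ((1 + (5 + 4*f))/(5 + 4*f))*f + g*g = ((6 + 4*f)/(5 + 4*f))*f + g² = f*(6 + 4*f)/(5 + 4*f) + g² = g² + f*(6 + 4*f)/(5 + 4*f))
23169 - w(-29, -392) = 23169 - ((-392)²*(5 + 4*(-29)) + 2*(-29)*(3 + 2*(-29)))/(5 + 4*(-29)) = 23169 - (153664*(5 - 116) + 2*(-29)*(3 - 58))/(5 - 116) = 23169 - (153664*(-111) + 2*(-29)*(-55))/(-111) = 23169 - (-1)*(-17056704 + 3190)/111 = 23169 - (-1)*(-17053514)/111 = 23169 - 1*17053514/111 = 23169 - 17053514/111 = -14481755/111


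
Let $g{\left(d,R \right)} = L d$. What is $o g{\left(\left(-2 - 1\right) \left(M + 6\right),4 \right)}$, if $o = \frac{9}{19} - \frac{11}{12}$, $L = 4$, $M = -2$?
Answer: $\frac{404}{19} \approx 21.263$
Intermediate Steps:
$g{\left(d,R \right)} = 4 d$
$o = - \frac{101}{228}$ ($o = 9 \cdot \frac{1}{19} - \frac{11}{12} = \frac{9}{19} - \frac{11}{12} = - \frac{101}{228} \approx -0.44298$)
$o g{\left(\left(-2 - 1\right) \left(M + 6\right),4 \right)} = - \frac{101 \cdot 4 \left(-2 - 1\right) \left(-2 + 6\right)}{228} = - \frac{101 \cdot 4 \left(\left(-3\right) 4\right)}{228} = - \frac{101 \cdot 4 \left(-12\right)}{228} = \left(- \frac{101}{228}\right) \left(-48\right) = \frac{404}{19}$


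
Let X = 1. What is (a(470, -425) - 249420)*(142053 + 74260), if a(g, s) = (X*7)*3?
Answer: -53948245887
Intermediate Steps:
a(g, s) = 21 (a(g, s) = (1*7)*3 = 7*3 = 21)
(a(470, -425) - 249420)*(142053 + 74260) = (21 - 249420)*(142053 + 74260) = -249399*216313 = -53948245887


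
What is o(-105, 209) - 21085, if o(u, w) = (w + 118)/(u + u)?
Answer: -1476059/70 ≈ -21087.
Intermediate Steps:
o(u, w) = (118 + w)/(2*u) (o(u, w) = (118 + w)/((2*u)) = (118 + w)*(1/(2*u)) = (118 + w)/(2*u))
o(-105, 209) - 21085 = (½)*(118 + 209)/(-105) - 21085 = (½)*(-1/105)*327 - 21085 = -109/70 - 21085 = -1476059/70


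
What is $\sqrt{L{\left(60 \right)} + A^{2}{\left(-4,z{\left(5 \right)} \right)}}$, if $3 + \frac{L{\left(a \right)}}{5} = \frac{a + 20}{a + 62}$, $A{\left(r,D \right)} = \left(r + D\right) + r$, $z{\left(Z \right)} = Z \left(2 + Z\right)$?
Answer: $\frac{\sqrt{2668994}}{61} \approx 26.782$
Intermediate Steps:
$A{\left(r,D \right)} = D + 2 r$ ($A{\left(r,D \right)} = \left(D + r\right) + r = D + 2 r$)
$L{\left(a \right)} = -15 + \frac{5 \left(20 + a\right)}{62 + a}$ ($L{\left(a \right)} = -15 + 5 \frac{a + 20}{a + 62} = -15 + 5 \frac{20 + a}{62 + a} = -15 + \frac{5 \left(20 + a\right)}{62 + a}$)
$\sqrt{L{\left(60 \right)} + A^{2}{\left(-4,z{\left(5 \right)} \right)}} = \sqrt{\frac{10 \left(-83 - 60\right)}{62 + 60} + \left(5 \left(2 + 5\right) + 2 \left(-4\right)\right)^{2}} = \sqrt{\frac{10 \left(-83 - 60\right)}{122} + \left(5 \cdot 7 - 8\right)^{2}} = \sqrt{10 \cdot \frac{1}{122} \left(-143\right) + \left(35 - 8\right)^{2}} = \sqrt{- \frac{715}{61} + 27^{2}} = \sqrt{- \frac{715}{61} + 729} = \sqrt{\frac{43754}{61}} = \frac{\sqrt{2668994}}{61}$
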